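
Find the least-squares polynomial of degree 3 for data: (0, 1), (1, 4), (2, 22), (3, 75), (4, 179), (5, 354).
65/63 + (397/378)x + (-23/18)x² + (82/27)x³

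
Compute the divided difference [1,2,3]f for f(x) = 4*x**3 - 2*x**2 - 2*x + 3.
22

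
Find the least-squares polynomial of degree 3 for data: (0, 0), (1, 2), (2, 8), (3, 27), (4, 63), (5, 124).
1/14 + (107/84)x + (-5/7)x² + (13/12)x³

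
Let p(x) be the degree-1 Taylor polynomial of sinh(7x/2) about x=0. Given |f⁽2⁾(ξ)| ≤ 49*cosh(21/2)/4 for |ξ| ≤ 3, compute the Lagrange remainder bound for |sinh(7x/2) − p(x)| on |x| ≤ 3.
441*cosh(21/2)/8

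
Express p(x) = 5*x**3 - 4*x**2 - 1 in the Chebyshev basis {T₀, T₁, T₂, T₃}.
(-3)T₀ + (15/4)T₁ + (-2)T₂ + (5/4)T₃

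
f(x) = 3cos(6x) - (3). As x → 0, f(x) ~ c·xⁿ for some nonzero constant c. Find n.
2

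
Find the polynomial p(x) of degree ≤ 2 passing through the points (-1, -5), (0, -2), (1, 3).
x**2 + 4*x - 2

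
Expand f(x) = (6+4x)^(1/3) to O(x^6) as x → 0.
6**(1/3) + 2*6**(1/3)*x/9 - 4*6**(1/3)*x**2/81 + 40*6**(1/3)*x**3/2187 - 160*6**(1/3)*x**4/19683 + 704*6**(1/3)*x**5/177147 + O(x**6)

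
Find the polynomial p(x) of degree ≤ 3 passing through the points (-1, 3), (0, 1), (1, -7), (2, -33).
-2*x**3 - 3*x**2 - 3*x + 1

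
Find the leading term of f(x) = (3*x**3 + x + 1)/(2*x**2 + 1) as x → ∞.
3*x/2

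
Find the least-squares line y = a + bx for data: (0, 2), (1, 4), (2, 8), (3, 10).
a = 9/5, b = 14/5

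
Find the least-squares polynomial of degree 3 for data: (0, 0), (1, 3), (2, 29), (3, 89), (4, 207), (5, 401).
-41/126 + (839/756)x + (2/9)x² + (337/108)x³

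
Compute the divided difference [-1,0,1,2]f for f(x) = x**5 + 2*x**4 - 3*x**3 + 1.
6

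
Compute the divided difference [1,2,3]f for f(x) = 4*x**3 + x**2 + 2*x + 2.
25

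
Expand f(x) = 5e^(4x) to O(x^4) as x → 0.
5 + 20*x + 40*x**2 + 160*x**3/3 + O(x**4)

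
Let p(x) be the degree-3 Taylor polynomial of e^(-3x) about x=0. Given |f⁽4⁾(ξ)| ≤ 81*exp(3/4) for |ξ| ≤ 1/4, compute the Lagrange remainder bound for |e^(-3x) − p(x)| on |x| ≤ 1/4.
27*exp(3/4)/2048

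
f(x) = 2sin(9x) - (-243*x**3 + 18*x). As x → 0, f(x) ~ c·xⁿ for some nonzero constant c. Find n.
5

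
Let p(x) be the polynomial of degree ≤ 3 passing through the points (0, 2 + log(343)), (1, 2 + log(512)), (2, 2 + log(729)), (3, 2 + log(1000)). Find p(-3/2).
2 + log(8183243915489726346684277347882562022607*2**(1/8)*3**(5/8)*5**(7/16)*7**(11/16)/811296384146066816957890051440640000000)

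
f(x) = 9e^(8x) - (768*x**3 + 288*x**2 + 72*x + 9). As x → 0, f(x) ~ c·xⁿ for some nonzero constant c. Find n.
4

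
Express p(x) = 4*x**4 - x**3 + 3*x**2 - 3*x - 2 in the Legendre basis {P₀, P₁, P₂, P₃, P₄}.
(-1/5)P₀ + (-18/5)P₁ + (30/7)P₂ + (-2/5)P₃ + (32/35)P₄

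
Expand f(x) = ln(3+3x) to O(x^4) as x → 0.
log(3) + x - x**2/2 + x**3/3 + O(x**4)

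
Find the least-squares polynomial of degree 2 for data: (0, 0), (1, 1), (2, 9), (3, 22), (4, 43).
1/35 + (-151/70)x + (45/14)x²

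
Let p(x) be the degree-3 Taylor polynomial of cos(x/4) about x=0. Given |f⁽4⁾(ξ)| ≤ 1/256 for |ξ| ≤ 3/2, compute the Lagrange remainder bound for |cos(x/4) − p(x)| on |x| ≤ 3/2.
27/32768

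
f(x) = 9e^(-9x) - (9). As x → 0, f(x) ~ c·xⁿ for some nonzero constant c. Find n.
1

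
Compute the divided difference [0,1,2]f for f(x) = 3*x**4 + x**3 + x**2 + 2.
25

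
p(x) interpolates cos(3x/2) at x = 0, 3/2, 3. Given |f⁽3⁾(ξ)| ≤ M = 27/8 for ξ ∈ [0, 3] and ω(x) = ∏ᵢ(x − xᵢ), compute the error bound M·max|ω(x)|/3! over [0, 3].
27*sqrt(3)/64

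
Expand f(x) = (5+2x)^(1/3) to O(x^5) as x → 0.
5**(1/3) + 2*5**(1/3)*x/15 - 4*5**(1/3)*x**2/225 + 8*5**(1/3)*x**3/2025 - 32*5**(1/3)*x**4/30375 + O(x**5)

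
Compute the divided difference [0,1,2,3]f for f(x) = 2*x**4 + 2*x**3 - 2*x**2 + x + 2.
14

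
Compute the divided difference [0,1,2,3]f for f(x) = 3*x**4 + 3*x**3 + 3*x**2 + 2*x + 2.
21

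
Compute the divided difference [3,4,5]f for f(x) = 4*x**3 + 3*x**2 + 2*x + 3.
51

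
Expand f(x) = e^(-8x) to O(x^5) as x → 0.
1 - 8*x + 32*x**2 - 256*x**3/3 + 512*x**4/3 + O(x**5)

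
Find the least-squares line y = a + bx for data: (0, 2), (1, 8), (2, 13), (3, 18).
a = 23/10, b = 53/10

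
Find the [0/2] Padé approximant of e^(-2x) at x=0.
1/(2*x**2 + 2*x + 1)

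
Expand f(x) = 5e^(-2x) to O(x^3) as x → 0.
5 - 10*x + 10*x**2 + O(x**3)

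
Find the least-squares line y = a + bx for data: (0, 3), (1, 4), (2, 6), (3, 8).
a = 27/10, b = 17/10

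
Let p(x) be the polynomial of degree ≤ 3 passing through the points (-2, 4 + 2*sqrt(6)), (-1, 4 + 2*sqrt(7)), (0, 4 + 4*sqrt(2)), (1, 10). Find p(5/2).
-189*sqrt(2)/4 - 35*sqrt(6)/8 + 347/8 + 135*sqrt(7)/8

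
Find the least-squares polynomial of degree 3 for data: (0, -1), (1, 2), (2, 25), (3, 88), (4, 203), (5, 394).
-67/63 + (-235/189)x + (89/63)x² + (79/27)x³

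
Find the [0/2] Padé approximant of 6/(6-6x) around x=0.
1/(1 - x)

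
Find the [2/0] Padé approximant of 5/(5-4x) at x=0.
16*x**2/25 + 4*x/5 + 1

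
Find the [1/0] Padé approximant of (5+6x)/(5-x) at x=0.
7*x/5 + 1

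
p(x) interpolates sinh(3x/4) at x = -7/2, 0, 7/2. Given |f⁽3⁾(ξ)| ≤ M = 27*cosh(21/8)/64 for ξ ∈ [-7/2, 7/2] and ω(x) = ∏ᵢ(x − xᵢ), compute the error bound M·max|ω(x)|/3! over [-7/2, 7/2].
343*sqrt(3)*cosh(21/8)/512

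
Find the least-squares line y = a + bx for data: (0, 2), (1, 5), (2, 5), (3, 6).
a = 27/10, b = 6/5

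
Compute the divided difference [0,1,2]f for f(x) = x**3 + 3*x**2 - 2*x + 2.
6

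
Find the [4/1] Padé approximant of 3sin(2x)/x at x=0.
4*x**4/5 - 4*x**2 + 6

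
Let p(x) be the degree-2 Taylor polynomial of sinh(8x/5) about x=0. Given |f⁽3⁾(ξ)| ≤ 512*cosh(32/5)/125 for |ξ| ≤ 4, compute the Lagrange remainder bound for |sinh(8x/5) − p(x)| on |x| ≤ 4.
16384*cosh(32/5)/375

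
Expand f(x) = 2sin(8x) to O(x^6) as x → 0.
16*x - 512*x**3/3 + 8192*x**5/15 + O(x**6)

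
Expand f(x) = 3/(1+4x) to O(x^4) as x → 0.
3 - 12*x + 48*x**2 - 192*x**3 + O(x**4)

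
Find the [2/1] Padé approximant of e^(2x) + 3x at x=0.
(-4*x**2/3 + 13*x/3 + 1)/(1 - 2*x/3)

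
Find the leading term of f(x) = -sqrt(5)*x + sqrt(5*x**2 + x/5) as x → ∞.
sqrt(5)/50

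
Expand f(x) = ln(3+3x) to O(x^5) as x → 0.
log(3) + x - x**2/2 + x**3/3 - x**4/4 + O(x**5)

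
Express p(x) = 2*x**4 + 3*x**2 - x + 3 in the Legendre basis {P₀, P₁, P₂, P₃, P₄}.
(22/5)P₀ - P₁ + (22/7)P₂ + (16/35)P₄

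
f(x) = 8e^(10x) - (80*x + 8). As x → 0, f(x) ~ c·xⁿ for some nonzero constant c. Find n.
2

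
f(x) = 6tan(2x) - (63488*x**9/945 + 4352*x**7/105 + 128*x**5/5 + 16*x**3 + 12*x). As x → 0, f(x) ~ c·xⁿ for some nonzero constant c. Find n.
11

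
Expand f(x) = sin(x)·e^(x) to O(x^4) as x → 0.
x + x**2 + x**3/3 + O(x**4)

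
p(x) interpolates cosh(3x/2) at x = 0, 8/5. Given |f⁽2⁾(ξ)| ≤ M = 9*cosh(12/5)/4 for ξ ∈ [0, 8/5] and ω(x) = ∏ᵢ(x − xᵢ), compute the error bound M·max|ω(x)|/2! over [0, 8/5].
18*cosh(12/5)/25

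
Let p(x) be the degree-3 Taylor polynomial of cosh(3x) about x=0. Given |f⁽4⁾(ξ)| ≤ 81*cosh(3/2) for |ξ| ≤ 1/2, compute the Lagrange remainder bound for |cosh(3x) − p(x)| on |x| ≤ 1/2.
27*cosh(3/2)/128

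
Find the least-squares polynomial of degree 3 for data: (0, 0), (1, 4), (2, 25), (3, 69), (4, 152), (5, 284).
-13/63 + (305/189)x + (89/63)x² + (52/27)x³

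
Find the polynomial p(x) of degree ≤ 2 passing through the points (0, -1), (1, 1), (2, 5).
x**2 + x - 1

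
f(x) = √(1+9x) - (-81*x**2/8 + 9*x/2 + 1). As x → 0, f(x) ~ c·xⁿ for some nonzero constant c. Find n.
3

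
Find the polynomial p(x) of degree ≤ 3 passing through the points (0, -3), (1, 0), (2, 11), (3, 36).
x**3 + x**2 + x - 3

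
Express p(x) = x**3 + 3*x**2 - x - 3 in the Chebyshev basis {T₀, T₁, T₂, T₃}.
(-3/2)T₀ + (-1/4)T₁ + (3/2)T₂ + (1/4)T₃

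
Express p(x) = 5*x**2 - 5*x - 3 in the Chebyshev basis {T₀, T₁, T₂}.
(-1/2)T₀ + (-5)T₁ + (5/2)T₂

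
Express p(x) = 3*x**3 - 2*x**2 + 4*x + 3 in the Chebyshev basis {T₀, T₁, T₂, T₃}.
(2)T₀ + (25/4)T₁ - T₂ + (3/4)T₃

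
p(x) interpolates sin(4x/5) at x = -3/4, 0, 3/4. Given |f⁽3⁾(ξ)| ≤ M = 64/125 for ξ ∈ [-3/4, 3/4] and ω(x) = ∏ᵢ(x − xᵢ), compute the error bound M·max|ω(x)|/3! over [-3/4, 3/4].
sqrt(3)/125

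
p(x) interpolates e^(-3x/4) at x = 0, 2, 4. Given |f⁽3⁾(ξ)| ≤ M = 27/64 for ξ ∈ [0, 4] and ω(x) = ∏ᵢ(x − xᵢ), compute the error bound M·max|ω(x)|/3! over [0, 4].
sqrt(3)/8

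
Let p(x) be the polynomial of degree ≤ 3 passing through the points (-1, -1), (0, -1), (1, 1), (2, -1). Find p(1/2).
1/8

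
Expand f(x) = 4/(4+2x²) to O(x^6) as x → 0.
1 - x**2/2 + x**4/4 + O(x**6)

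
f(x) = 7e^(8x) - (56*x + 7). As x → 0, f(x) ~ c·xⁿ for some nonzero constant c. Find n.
2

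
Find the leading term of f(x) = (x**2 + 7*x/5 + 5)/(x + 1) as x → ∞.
x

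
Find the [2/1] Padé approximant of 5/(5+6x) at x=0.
1/(6*x/5 + 1)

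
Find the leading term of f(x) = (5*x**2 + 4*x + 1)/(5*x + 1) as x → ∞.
x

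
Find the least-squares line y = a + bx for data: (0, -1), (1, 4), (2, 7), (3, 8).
a = 0, b = 3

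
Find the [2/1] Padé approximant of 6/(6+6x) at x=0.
1/(x + 1)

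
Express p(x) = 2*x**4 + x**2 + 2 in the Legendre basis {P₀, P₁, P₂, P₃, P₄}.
(41/15)P₀ + (38/21)P₂ + (16/35)P₄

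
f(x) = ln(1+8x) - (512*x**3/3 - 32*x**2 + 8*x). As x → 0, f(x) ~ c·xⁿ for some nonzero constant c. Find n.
4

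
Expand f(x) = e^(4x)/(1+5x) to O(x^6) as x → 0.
1 - x + 13*x**2 - 163*x**3/3 + 847*x**4/3 - 21047*x**5/15 + O(x**6)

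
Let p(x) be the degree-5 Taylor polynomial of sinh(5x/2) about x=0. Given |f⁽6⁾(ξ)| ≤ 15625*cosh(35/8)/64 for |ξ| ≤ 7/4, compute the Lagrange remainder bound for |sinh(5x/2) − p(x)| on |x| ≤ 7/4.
367653125*cosh(35/8)/37748736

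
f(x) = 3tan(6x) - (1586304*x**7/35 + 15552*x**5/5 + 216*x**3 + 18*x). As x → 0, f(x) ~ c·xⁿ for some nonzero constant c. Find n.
9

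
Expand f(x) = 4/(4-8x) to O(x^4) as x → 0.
1 + 2*x + 4*x**2 + 8*x**3 + O(x**4)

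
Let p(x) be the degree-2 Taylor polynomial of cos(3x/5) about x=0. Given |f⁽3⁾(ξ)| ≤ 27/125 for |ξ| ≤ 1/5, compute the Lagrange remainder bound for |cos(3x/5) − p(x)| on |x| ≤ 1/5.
9/31250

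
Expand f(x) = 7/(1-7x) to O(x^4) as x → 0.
7 + 49*x + 343*x**2 + 2401*x**3 + O(x**4)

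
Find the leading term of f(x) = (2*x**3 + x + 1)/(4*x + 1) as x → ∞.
x**2/2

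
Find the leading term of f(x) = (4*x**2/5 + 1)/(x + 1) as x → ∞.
4*x/5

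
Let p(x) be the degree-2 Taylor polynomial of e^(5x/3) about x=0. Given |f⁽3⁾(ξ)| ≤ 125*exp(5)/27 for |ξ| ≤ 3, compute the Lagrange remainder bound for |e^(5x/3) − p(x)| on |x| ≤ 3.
125*exp(5)/6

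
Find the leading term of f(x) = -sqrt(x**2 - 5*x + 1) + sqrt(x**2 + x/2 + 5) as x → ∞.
11/4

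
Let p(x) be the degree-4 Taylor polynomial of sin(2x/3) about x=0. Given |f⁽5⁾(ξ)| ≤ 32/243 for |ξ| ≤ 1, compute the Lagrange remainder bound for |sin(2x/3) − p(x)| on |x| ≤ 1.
4/3645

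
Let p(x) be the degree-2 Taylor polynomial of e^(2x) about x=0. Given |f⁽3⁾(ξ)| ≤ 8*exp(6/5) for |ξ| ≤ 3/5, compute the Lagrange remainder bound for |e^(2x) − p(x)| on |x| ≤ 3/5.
36*exp(6/5)/125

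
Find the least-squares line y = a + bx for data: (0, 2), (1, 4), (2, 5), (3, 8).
a = 19/10, b = 19/10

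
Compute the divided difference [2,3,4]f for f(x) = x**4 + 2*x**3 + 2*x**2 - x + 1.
75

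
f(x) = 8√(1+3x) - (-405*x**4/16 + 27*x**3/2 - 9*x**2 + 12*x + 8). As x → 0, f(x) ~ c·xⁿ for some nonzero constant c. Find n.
5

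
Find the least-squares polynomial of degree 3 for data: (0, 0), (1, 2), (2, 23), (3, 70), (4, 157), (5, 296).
-3/14 + (-131/84)x + (18/7)x² + (23/12)x³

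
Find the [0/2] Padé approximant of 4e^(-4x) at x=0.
4/(8*x**2 + 4*x + 1)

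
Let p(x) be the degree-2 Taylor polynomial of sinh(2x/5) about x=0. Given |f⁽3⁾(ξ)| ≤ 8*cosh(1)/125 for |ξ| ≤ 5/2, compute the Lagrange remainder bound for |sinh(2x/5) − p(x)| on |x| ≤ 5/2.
cosh(1)/6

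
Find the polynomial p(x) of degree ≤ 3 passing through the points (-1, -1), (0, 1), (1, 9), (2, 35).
2*x**3 + 3*x**2 + 3*x + 1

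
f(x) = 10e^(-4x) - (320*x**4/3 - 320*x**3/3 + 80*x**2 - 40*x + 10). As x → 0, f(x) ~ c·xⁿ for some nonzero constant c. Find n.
5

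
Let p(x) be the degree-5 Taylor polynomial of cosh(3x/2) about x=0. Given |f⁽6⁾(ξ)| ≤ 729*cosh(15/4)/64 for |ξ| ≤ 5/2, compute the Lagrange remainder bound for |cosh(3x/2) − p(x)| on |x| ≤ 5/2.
253125*cosh(15/4)/65536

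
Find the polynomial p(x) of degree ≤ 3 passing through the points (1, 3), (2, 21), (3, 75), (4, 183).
3*x**3 - 3*x + 3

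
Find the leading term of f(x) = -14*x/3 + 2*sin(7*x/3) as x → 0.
-343*x**3/81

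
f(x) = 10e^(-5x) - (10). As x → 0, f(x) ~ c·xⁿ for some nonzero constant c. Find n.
1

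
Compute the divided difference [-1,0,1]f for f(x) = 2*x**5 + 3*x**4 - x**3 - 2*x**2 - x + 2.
1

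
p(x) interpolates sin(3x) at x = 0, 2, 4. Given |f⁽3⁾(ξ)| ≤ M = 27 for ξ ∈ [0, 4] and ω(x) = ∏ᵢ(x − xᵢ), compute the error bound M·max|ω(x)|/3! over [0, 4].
8*sqrt(3)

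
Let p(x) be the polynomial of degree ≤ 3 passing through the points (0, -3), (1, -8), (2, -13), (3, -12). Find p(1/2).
-41/8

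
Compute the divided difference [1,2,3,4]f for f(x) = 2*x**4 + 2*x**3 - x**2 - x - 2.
22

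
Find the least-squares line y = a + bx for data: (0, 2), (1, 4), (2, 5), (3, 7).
a = 21/10, b = 8/5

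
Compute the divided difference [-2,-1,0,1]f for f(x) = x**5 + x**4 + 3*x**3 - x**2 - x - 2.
6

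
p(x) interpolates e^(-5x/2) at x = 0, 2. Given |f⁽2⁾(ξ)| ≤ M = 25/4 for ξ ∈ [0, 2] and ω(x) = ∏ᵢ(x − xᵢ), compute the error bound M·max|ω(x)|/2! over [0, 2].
25/8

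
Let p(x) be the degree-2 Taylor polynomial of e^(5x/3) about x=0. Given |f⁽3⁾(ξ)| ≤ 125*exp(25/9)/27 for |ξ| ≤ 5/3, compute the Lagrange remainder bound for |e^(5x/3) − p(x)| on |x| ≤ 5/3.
15625*exp(25/9)/4374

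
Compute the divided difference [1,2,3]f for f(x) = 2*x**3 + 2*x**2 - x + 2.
14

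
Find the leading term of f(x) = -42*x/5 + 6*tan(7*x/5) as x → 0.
686*x**3/125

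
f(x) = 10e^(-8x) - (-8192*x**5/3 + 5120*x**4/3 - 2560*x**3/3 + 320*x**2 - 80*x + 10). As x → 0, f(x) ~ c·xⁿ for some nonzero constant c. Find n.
6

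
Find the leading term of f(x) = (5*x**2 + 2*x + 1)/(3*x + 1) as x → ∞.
5*x/3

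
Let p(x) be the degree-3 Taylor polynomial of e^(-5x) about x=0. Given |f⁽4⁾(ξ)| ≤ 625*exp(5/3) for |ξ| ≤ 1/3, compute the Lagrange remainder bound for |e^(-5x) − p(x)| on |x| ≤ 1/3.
625*exp(5/3)/1944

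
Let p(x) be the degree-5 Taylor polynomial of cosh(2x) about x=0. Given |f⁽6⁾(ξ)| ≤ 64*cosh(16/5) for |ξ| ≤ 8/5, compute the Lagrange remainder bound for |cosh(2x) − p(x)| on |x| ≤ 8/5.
1048576*cosh(16/5)/703125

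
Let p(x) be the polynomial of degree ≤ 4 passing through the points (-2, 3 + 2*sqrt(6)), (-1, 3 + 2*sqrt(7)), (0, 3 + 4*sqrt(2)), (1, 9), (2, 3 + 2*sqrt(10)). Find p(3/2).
-35*sqrt(2)/16 - 5*sqrt(6)/64 + 7*sqrt(7)/16 + 35*sqrt(10)/64 + 153/16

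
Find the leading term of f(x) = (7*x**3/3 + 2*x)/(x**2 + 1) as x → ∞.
7*x/3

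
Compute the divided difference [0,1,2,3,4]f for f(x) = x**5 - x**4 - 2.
9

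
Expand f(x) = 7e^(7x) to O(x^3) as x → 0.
7 + 49*x + 343*x**2/2 + O(x**3)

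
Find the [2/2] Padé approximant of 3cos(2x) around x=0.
(3 - 5*x**2)/(x**2/3 + 1)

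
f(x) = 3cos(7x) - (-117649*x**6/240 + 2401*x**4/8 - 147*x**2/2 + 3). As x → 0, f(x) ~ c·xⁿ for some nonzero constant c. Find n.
8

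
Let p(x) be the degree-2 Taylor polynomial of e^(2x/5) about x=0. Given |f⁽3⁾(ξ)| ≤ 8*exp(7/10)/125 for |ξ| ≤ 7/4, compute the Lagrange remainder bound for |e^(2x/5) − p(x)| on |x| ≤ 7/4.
343*exp(7/10)/6000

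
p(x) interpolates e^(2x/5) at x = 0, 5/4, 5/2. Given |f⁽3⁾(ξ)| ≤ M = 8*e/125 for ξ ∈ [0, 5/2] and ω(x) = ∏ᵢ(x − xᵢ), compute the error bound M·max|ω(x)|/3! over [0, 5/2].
sqrt(3)*e/216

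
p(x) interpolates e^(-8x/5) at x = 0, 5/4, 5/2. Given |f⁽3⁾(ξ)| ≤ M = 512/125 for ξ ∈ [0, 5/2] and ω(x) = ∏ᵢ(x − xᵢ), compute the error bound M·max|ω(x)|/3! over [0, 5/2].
8*sqrt(3)/27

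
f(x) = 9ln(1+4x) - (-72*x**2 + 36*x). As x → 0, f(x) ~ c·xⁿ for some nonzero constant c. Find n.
3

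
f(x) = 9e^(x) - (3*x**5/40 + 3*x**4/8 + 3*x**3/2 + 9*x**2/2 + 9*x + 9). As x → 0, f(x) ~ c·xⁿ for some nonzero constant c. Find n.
6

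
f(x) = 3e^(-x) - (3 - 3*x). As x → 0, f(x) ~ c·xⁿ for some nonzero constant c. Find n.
2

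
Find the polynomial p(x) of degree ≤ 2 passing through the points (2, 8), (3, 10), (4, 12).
2*x + 4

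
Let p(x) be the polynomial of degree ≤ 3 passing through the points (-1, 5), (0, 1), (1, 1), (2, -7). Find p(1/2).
5/4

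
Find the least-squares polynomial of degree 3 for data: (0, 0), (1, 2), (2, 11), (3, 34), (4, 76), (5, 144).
1/63 + (52/189)x + (11/18)x² + (55/54)x³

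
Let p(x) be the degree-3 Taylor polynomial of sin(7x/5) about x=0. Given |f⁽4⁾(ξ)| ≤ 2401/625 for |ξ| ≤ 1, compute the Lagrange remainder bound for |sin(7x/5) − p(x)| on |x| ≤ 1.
2401/15000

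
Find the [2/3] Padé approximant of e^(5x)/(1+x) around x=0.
(25*x**2/28 + 10*x/7 + 1)/(-25*x**3/21 + 75*x**2/28 - 18*x/7 + 1)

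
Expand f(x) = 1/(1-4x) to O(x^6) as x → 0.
1 + 4*x + 16*x**2 + 64*x**3 + 256*x**4 + 1024*x**5 + O(x**6)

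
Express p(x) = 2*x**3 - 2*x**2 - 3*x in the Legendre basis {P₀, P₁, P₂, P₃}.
(-2/3)P₀ + (-9/5)P₁ + (-4/3)P₂ + (4/5)P₃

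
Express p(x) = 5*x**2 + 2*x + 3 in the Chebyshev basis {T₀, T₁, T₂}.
(11/2)T₀ + (2)T₁ + (5/2)T₂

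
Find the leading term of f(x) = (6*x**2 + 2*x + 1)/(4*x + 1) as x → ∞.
3*x/2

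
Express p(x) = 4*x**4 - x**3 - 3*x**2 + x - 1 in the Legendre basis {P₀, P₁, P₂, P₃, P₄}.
(-6/5)P₀ + (2/5)P₁ + (2/7)P₂ + (-2/5)P₃ + (32/35)P₄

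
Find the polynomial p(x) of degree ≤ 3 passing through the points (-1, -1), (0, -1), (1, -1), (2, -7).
-x**3 + x - 1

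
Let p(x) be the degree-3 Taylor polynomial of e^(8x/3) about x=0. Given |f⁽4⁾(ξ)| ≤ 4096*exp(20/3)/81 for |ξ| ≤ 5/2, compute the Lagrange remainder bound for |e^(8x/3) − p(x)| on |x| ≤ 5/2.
20000*exp(20/3)/243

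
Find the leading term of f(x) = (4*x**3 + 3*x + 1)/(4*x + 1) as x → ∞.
x**2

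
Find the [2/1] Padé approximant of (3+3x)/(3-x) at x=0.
(x + 1)/(1 - x/3)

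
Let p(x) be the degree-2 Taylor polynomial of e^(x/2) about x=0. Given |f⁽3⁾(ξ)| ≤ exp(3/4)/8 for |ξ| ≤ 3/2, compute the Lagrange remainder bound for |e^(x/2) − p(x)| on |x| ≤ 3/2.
9*exp(3/4)/128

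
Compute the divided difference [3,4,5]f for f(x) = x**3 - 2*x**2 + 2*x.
10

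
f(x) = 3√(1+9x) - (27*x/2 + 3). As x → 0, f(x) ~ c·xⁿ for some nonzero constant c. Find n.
2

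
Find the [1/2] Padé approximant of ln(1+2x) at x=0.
2*x/(-x**2/3 + x + 1)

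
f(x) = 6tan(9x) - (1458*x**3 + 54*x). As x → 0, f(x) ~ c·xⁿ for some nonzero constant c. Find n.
5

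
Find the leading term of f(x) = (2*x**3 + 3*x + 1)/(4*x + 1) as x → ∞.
x**2/2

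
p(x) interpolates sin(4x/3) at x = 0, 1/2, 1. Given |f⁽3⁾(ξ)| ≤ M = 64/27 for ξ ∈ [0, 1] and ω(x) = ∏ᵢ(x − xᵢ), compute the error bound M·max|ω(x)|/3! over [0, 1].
8*sqrt(3)/729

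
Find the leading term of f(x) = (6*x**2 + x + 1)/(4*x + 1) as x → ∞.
3*x/2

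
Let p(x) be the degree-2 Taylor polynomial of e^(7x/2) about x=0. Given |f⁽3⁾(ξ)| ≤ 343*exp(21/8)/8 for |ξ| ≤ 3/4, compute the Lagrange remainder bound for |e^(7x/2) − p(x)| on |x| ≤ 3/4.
3087*exp(21/8)/1024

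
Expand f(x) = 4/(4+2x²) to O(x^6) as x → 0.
1 - x**2/2 + x**4/4 + O(x**6)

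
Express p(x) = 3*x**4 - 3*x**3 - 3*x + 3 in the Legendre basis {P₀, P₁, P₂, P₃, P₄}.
(18/5)P₀ + (-24/5)P₁ + (12/7)P₂ + (-6/5)P₃ + (24/35)P₄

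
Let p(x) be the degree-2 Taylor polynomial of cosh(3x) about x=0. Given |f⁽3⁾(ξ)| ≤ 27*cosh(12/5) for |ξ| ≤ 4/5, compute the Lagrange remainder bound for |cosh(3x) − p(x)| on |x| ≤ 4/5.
288*cosh(12/5)/125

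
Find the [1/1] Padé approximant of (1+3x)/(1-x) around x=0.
(3*x + 1)/(1 - x)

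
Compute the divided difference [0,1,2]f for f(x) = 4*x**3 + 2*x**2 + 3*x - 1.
14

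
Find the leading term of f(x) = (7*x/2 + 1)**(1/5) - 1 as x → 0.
7*x/10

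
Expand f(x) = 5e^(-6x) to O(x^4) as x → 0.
5 - 30*x + 90*x**2 - 180*x**3 + O(x**4)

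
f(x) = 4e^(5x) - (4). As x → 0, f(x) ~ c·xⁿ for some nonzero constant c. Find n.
1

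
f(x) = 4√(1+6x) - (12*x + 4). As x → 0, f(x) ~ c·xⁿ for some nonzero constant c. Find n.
2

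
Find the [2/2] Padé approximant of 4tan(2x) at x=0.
8*x/(1 - 4*x**2/3)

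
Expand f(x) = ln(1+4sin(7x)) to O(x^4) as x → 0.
28*x - 392*x**2 + 21266*x**3/3 + O(x**4)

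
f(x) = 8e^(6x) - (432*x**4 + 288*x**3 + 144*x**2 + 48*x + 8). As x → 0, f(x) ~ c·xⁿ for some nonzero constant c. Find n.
5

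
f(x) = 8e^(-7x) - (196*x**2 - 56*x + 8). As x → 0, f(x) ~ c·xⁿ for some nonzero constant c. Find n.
3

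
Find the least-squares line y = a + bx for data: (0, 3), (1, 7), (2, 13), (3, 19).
a = 12/5, b = 27/5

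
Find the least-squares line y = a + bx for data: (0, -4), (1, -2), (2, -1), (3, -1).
a = -7/2, b = 1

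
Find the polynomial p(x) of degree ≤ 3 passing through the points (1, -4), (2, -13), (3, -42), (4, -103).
-2*x**3 + 2*x**2 - x - 3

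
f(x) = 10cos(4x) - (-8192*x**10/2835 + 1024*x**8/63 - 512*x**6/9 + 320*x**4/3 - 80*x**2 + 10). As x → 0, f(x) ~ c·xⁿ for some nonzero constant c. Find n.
12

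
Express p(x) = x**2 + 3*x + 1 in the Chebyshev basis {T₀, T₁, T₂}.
(3/2)T₀ + (3)T₁ + (1/2)T₂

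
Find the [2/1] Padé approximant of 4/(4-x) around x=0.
1/(1 - x/4)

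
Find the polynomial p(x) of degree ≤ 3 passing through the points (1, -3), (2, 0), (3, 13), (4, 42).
x**3 - x**2 - x - 2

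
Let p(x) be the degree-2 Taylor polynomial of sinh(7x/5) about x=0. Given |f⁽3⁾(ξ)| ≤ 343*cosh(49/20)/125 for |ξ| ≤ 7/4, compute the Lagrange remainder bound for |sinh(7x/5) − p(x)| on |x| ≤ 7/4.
117649*cosh(49/20)/48000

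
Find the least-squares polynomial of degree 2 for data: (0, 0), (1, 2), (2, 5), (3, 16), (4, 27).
4/35 + (-22/35)x + (13/7)x²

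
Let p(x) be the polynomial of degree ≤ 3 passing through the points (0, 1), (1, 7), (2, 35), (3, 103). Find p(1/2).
19/8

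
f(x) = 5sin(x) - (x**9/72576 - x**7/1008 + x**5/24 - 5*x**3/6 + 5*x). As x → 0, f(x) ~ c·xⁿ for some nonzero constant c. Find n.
11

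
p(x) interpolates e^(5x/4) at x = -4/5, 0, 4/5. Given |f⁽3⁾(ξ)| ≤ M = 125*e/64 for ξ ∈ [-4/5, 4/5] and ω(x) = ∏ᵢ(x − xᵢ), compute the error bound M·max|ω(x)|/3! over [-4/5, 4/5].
sqrt(3)*e/27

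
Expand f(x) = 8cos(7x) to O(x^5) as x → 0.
8 - 196*x**2 + 2401*x**4/3 + O(x**5)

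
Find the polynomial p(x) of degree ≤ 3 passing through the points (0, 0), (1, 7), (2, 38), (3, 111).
3*x**3 + 3*x**2 + x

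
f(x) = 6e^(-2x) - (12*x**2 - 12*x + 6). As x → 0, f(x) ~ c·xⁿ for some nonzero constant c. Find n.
3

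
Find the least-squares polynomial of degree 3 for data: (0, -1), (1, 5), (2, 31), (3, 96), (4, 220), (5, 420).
-17/18 + (1475/756)x + (179/252)x² + (85/27)x³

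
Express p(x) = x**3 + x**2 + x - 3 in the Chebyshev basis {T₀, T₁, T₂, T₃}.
(-5/2)T₀ + (7/4)T₁ + (1/2)T₂ + (1/4)T₃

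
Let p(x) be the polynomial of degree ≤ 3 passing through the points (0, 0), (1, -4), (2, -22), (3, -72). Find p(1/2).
-11/8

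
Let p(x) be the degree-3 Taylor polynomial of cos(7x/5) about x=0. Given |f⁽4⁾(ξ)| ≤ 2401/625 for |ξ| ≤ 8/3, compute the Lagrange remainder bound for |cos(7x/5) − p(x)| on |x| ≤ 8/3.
1229312/151875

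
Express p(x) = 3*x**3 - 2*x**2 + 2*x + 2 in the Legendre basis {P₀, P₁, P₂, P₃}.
(4/3)P₀ + (19/5)P₁ + (-4/3)P₂ + (6/5)P₃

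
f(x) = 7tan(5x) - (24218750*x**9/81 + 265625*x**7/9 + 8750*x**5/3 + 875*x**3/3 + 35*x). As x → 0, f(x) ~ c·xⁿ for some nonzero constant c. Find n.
11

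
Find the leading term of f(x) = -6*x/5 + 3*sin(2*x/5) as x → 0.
-4*x**3/125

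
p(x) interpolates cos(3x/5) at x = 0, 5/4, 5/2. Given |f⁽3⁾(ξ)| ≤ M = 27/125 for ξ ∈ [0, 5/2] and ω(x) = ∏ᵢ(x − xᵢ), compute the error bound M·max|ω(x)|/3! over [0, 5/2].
sqrt(3)/64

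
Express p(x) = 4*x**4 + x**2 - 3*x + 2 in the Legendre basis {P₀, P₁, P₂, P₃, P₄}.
(47/15)P₀ + (-3)P₁ + (62/21)P₂ + (32/35)P₄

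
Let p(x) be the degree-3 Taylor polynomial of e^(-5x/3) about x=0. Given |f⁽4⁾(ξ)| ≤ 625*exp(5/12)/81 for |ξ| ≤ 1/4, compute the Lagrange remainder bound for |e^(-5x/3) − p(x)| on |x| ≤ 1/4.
625*exp(5/12)/497664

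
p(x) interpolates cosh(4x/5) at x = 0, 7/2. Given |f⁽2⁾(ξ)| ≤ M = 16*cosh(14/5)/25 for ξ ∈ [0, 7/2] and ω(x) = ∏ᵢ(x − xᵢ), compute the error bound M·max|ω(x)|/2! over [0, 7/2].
49*cosh(14/5)/50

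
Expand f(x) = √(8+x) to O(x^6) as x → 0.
2*sqrt(2) + sqrt(2)*x/8 - sqrt(2)*x**2/256 + sqrt(2)*x**3/4096 - 5*sqrt(2)*x**4/262144 + 7*sqrt(2)*x**5/4194304 + O(x**6)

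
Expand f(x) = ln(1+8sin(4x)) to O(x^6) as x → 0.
32*x - 512*x**2 + 32512*x**3/3 - 778240*x**4/3 + 19870720*x**5/3 + O(x**6)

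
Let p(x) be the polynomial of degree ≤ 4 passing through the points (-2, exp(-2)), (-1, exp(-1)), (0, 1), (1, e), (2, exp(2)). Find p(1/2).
(-20*e + 3 + 5*(-exp(2) + 18 + 12*e)*exp(2))*exp(-2)/128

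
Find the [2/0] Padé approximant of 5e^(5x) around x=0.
125*x**2/2 + 25*x + 5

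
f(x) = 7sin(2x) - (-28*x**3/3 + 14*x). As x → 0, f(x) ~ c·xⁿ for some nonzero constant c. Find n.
5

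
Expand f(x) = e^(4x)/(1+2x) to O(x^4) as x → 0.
1 + 2*x + 4*x**2 + 8*x**3/3 + O(x**4)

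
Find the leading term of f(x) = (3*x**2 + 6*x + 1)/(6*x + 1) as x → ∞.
x/2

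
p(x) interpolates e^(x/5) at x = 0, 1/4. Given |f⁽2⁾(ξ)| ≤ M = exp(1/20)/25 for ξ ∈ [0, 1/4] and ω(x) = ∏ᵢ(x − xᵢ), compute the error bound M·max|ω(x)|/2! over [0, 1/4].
exp(1/20)/3200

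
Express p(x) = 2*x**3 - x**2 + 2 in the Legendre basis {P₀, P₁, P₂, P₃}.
(5/3)P₀ + (6/5)P₁ + (-2/3)P₂ + (4/5)P₃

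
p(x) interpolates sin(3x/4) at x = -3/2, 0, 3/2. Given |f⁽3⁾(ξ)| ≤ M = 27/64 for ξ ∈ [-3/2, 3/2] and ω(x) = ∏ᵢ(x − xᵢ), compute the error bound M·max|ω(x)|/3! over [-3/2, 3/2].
27*sqrt(3)/512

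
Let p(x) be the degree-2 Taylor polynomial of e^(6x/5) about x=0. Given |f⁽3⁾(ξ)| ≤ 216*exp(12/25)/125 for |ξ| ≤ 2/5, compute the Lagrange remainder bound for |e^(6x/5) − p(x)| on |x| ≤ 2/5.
288*exp(12/25)/15625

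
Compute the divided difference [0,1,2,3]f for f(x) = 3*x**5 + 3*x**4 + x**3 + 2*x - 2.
94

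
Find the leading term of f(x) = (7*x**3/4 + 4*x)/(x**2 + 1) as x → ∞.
7*x/4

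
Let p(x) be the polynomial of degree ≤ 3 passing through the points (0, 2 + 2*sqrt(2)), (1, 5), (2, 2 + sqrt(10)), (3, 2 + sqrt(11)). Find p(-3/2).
-535/16 - 35*sqrt(11)/16 + 105*sqrt(2)/8 + 135*sqrt(10)/16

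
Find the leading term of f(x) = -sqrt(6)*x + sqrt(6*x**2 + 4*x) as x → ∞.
sqrt(6)/3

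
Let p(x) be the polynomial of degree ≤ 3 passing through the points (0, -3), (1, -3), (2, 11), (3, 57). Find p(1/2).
-29/8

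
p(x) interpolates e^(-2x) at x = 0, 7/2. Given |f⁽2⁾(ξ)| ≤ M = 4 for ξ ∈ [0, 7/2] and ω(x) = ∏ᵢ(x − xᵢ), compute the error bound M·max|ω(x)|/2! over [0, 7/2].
49/8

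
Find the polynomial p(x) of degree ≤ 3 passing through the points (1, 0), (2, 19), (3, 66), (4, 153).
2*x**3 + 2*x**2 - x - 3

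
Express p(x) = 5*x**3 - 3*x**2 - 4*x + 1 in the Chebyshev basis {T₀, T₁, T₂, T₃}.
(-1/2)T₀ + (-1/4)T₁ + (-3/2)T₂ + (5/4)T₃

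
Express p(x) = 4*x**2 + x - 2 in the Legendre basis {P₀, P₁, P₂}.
(-2/3)P₀ + P₁ + (8/3)P₂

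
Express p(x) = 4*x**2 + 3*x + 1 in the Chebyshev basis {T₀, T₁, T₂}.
(3)T₀ + (3)T₁ + (2)T₂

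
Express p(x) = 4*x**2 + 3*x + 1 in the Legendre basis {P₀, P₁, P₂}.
(7/3)P₀ + (3)P₁ + (8/3)P₂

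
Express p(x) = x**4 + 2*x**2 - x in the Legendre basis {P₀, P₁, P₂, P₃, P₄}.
(13/15)P₀ - P₁ + (40/21)P₂ + (8/35)P₄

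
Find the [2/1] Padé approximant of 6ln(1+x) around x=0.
x*(x + 6)/(2*x/3 + 1)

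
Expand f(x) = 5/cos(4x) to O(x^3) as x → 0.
5 + 40*x**2 + O(x**3)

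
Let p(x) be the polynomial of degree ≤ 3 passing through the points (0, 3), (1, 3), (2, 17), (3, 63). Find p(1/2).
19/8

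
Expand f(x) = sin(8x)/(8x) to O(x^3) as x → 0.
1 - 32*x**2/3 + O(x**3)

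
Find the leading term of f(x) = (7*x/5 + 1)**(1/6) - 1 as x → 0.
7*x/30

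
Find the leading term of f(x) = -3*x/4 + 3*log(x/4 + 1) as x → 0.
-3*x**2/32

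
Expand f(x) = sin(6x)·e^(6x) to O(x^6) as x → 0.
6*x + 36*x**2 + 72*x**3 - 1296*x**5/5 + O(x**6)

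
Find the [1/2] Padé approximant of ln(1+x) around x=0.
x/(-x**2/12 + x/2 + 1)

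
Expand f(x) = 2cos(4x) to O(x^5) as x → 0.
2 - 16*x**2 + 64*x**4/3 + O(x**5)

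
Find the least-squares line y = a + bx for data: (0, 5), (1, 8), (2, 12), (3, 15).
a = 49/10, b = 17/5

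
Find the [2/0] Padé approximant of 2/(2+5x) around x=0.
25*x**2/4 - 5*x/2 + 1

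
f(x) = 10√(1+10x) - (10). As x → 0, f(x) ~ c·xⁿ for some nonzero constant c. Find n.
1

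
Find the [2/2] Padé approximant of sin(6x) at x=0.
6*x/(6*x**2 + 1)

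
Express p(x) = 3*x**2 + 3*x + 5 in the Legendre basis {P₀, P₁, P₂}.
(6)P₀ + (3)P₁ + (2)P₂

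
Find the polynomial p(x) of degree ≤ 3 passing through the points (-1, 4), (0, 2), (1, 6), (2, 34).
3*x**3 + 3*x**2 - 2*x + 2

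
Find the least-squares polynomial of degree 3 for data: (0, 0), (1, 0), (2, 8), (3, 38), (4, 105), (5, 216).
3/14 + (-115/84)x + (-3/2)x² + (25/12)x³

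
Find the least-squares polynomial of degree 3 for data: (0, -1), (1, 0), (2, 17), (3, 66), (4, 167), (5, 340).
-73/63 + (146/189)x + (-142/63)x² + (85/27)x³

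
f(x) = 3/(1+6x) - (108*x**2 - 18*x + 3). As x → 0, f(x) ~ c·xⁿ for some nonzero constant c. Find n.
3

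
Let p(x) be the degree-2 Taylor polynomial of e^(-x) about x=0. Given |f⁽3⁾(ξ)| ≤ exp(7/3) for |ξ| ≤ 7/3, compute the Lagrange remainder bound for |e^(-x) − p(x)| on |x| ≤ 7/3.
343*exp(7/3)/162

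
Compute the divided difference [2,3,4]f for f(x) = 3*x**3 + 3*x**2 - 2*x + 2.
30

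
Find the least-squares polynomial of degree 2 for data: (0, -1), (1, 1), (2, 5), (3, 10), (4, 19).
-6/7 + (43/70)x + (15/14)x²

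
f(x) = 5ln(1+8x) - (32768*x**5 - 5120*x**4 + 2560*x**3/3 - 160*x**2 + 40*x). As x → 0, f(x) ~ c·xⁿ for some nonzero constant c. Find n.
6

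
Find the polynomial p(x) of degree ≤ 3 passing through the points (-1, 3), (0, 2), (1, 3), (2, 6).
x**2 + 2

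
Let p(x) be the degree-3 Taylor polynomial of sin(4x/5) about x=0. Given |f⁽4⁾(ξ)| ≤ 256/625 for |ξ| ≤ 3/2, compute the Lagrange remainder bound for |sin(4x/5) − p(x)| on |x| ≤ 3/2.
54/625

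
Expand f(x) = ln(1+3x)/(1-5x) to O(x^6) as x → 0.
3*x + 21*x**2/2 + 123*x**3/2 + 1149*x**4/4 + 29697*x**5/20 + O(x**6)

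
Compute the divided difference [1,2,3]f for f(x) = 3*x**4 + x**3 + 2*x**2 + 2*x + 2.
83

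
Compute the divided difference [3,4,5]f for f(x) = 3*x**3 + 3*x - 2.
36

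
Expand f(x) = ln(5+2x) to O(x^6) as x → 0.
log(5) + 2*x/5 - 2*x**2/25 + 8*x**3/375 - 4*x**4/625 + 32*x**5/15625 + O(x**6)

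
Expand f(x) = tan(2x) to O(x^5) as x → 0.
2*x + 8*x**3/3 + O(x**5)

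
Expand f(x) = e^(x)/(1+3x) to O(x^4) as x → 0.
1 - 2*x + 13*x**2/2 - 58*x**3/3 + O(x**4)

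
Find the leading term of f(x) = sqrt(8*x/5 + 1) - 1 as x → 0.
4*x/5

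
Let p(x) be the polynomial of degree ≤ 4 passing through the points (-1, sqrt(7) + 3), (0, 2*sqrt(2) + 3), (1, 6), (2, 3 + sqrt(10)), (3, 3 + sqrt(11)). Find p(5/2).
-5*sqrt(7)/128 + 7*sqrt(2)/16 + 35*sqrt(11)/128 + 87/64 + 35*sqrt(10)/32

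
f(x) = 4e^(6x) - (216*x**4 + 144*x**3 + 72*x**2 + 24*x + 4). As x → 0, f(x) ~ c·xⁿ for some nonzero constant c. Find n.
5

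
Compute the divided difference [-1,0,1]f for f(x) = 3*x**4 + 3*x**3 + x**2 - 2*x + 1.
4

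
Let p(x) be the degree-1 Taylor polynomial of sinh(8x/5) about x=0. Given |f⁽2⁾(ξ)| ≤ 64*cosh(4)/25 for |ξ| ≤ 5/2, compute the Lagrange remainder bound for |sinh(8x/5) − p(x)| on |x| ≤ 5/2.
8*cosh(4)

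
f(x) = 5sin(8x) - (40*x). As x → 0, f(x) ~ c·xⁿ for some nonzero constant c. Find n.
3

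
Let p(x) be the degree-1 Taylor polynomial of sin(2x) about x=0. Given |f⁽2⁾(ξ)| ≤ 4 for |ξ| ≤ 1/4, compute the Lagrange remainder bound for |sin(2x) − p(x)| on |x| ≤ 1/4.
1/8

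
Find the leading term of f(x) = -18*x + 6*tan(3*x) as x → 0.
54*x**3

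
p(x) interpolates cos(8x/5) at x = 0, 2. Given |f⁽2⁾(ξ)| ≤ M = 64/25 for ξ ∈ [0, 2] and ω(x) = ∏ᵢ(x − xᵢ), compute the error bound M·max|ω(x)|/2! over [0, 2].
32/25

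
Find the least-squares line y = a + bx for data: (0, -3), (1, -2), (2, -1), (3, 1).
a = -16/5, b = 13/10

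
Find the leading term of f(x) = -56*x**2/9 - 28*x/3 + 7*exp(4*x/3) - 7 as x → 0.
224*x**3/81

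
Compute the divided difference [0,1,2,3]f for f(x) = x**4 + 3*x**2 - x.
6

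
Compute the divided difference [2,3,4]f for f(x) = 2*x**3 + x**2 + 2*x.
19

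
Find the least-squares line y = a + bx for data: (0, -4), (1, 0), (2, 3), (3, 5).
a = -7/2, b = 3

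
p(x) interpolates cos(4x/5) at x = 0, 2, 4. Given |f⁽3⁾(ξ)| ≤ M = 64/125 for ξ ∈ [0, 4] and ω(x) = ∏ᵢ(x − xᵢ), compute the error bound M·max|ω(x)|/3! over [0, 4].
512*sqrt(3)/3375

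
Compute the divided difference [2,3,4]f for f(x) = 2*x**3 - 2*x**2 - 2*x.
16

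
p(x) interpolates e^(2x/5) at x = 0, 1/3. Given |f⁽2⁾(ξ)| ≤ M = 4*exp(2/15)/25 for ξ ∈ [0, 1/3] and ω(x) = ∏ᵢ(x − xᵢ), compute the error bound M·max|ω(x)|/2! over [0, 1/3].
exp(2/15)/450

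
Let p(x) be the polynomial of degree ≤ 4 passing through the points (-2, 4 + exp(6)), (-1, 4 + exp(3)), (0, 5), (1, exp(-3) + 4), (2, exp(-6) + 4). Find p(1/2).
(-5 + 60*exp(3) + (-20*exp(3) + 602 + 3*exp(6))*exp(6))*exp(-6)/128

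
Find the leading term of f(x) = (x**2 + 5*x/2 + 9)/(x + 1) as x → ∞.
x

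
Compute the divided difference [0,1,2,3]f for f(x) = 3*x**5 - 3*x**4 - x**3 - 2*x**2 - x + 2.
56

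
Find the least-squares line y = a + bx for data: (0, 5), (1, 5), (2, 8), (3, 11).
a = 41/10, b = 21/10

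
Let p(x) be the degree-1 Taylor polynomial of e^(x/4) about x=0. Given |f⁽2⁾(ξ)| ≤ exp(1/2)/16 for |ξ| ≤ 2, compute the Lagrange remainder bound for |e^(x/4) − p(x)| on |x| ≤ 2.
exp(1/2)/8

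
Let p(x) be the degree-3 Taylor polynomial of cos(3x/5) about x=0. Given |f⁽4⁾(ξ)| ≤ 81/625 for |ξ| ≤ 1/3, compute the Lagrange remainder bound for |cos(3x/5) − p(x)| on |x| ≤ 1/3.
1/15000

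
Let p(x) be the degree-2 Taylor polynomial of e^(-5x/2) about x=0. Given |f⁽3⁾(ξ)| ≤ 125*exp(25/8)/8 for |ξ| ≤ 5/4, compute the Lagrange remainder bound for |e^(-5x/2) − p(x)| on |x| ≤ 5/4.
15625*exp(25/8)/3072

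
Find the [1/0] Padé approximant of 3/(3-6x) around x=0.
2*x + 1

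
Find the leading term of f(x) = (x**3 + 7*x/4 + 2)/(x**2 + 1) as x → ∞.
x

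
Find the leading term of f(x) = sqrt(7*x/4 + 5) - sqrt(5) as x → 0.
7*sqrt(5)*x/40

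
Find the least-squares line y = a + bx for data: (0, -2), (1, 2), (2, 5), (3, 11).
a = -23/10, b = 21/5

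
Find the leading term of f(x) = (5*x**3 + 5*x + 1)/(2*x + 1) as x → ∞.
5*x**2/2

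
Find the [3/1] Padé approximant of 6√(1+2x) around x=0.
(-3*x**3/4 + 9*x**2/2 + 27*x/2 + 6)/(5*x/4 + 1)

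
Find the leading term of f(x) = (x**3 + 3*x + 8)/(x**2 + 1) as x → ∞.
x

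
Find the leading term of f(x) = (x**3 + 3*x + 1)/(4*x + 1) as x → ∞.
x**2/4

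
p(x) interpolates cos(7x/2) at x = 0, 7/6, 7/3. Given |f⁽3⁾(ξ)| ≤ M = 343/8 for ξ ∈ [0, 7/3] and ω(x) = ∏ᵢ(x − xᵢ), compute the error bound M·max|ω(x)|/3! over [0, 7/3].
117649*sqrt(3)/46656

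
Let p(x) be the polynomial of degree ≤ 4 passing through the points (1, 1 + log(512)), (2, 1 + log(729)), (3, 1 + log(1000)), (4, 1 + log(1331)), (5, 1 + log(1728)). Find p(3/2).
1 + log(729*11**(21/32)*2**(75/128)*3**(57/128)*5**(23/64)/25)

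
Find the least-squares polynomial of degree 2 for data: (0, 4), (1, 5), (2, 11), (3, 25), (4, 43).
4 + (-11/5)x + (3)x²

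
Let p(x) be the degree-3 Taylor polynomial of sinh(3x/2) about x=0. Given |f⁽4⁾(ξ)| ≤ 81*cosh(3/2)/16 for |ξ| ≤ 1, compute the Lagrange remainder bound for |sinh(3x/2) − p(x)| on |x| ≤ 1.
27*cosh(3/2)/128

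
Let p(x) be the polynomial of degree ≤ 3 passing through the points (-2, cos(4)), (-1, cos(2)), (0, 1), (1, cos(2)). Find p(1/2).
cos(4)/16 + 15/16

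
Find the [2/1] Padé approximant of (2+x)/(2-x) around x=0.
(x/2 + 1)/(1 - x/2)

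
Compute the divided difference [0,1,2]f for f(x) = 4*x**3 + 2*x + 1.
12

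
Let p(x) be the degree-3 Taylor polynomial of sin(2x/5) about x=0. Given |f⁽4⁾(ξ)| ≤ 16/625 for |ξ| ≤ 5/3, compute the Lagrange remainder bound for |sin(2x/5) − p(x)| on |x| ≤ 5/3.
2/243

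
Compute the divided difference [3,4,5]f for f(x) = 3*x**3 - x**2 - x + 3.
35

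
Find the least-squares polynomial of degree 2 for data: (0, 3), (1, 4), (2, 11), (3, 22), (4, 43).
23/7 + (-97/35)x + (22/7)x²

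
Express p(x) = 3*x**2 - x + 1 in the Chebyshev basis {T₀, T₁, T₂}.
(5/2)T₀ - T₁ + (3/2)T₂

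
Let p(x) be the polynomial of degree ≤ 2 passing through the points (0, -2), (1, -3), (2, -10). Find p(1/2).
-7/4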